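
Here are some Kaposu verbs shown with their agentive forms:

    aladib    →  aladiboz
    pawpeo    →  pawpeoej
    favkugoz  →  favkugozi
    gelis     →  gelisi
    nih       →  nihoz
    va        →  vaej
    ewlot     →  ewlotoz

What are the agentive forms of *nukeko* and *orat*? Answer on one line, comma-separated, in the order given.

The suffix is conditioned by the final sound: -i when the stem ends in a sibilant (*favkugoz*, *gelis*); -oz when the stem ends in a non-sibilant consonant (*aladib*, *nih*, *ewlot*); -ej when the stem ends in a vowel (*pawpeo*, *va*).
The final sound of *nukeko* is /o/, which is a vowel, so the suffix is -ej, giving *nukekoej*.
*orat* — final sound /t/ (a non-sibilant consonant) → -oz → *oratoz*.

nukekoej, oratoz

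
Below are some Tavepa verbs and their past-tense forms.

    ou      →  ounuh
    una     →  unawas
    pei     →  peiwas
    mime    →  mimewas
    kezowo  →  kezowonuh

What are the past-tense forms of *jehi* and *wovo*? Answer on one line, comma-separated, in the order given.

Looking at the last vowel of each stem: -nuh when the last vowel of the stem is a rounded vowel (*ou*, *kezowo*); -was when the last vowel of the stem is an unrounded vowel (*una*, *pei*, *mime*).
*jehi*: last vowel = /i/, an unrounded vowel → -was → *jehiwas*.
Since the last vowel of *wovo* is /o/ (a rounded vowel), it takes -nuh, giving *wovonuh*.

jehiwas, wovonuh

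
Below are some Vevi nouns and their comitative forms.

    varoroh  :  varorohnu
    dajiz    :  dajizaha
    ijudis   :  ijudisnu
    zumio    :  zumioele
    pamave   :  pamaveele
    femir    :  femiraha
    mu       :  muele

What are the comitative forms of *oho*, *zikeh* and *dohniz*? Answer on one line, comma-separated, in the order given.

ohoele, zikehnu, dohnizaha

The suffix is conditioned by the final sound: -nu when the stem ends in a voiceless consonant (*varoroh*, *ijudis*); -aha when the stem ends in a voiced consonant (*dajiz*, *femir*); -ele when the stem ends in a vowel (*zumio*, *pamave*, *mu*).
*oho* — final sound /o/ (a vowel) → -ele → *ohoele*.
The final sound of *zikeh* is /h/, which is a voiceless consonant, so the suffix is -nu, giving *zikehnu*.
*dohniz* — final sound /z/ (a voiced consonant) → -aha → *dohnizaha*.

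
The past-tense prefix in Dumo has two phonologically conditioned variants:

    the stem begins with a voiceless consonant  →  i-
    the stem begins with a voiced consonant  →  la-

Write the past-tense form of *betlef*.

Since the first consonant of *betlef* is /b/ (voiced), it takes la-, giving *labetlef*.

labetlef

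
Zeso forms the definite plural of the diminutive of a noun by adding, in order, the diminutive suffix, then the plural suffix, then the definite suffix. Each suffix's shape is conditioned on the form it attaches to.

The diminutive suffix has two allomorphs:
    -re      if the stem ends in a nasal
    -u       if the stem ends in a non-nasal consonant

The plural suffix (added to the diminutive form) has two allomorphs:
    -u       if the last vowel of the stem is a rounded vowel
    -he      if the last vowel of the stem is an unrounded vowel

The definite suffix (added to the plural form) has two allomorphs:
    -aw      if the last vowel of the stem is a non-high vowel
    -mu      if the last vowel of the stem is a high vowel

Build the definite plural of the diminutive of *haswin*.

haswinreheaw

*haswin*: final consonant = /n/, a nasal → -re → *haswinre*.
Since the last vowel of the diminutive form *haswinre* is /e/ (an unrounded vowel), it takes -he, giving *haswinrehe*.
The last vowel of the plural form *haswinrehe* is /e/, which is a non-high vowel, so the definite suffix is -aw, giving *haswinreheaw*.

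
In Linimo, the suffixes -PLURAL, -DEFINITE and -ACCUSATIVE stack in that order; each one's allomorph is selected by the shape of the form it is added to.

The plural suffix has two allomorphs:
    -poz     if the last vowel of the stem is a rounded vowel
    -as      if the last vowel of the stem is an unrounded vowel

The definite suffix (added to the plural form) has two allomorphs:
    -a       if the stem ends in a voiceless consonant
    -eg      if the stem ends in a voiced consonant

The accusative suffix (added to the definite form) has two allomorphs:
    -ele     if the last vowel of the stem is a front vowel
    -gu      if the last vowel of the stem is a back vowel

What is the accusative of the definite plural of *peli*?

peliasagu

Since the last vowel of *peli* is /i/ (an unrounded vowel), it takes -as, giving *pelias*.
The plural form *pelias* — final consonant /s/ (voiceless) → -a → *peliasa*.
The definite form *peliasa* — last vowel /a/ (a back vowel) → -gu → *peliasagu*.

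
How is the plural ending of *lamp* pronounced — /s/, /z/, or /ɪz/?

The stem *lamp* ends in a voiceless non-sibilant consonant.
The plural suffix surfaces as /ɪz/ after sibilants, /s/ after other voiceless consonants, and /z/ after other voiced sounds.
So the plural -s on *lamp* is pronounced /s/.

/s/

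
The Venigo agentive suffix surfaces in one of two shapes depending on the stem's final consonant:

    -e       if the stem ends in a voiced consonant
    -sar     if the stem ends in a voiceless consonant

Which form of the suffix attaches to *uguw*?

-e

Since the final consonant of *uguw* is /w/ (voiced), it takes -e.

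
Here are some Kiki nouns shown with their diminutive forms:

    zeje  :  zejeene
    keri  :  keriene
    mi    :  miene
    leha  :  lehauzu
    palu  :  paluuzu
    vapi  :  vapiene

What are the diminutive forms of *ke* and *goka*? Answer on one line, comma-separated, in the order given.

The suffix is conditioned by the last vowel: -ene when the last vowel of the stem is a front vowel (*zeje*, *keri*, *mi*, *vapi*); -uzu when the last vowel of the stem is a back vowel (*leha*, *palu*).
Since the last vowel of *ke* is /e/ (a front vowel), it takes -ene, giving *keene*.
Since the last vowel of *goka* is /a/ (a back vowel), it takes -uzu, giving *gokauzu*.

keene, gokauzu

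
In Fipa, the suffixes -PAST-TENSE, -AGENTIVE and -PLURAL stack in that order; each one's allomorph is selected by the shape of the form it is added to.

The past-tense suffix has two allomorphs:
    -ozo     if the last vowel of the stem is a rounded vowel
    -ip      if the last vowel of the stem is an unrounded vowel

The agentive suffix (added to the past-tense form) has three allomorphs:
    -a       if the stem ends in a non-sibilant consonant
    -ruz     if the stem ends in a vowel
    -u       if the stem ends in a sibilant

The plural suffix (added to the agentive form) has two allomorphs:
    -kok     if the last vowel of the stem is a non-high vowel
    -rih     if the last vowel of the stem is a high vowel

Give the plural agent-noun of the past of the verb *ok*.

okozoruzrih

*ok*: last vowel = /o/, a rounded vowel → -ozo → *okozo*.
The past-tense form *okozo* — final sound /o/ (a vowel) → -ruz → *okozoruz*.
The last vowel of the agentive form *okozoruz* is /u/, which is a high vowel, so the plural suffix is -rih, giving *okozoruzrih*.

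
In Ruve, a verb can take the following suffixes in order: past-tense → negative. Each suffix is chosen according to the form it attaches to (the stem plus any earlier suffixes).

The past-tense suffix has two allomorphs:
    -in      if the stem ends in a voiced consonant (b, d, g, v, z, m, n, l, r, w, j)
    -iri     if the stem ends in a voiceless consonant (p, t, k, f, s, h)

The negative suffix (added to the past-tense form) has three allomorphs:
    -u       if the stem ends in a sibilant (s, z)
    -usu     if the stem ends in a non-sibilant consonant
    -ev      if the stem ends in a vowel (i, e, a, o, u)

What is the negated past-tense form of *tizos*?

tizosiriev

*tizos* — final consonant /s/ (voiceless) → -iri → *tizosiri*.
The past-tense form *tizosiri* — final sound /i/ (a vowel) → -ev → *tizosiriev*.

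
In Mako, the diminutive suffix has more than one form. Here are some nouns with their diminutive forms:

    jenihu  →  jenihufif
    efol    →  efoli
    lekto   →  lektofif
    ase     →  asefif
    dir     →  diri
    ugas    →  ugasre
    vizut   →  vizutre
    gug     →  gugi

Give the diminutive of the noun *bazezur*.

bazezuri

Looking at the final sound of each stem: -re when the stem ends in a voiceless consonant (*ugas*, *vizut*); -i when the stem ends in a voiced consonant (*efol*, *dir*, *gug*); -fif when the stem ends in a vowel (*jenihu*, *lekto*, *ase*).
*bazezur*: final sound = /r/, a voiced consonant → -i → *bazezuri*.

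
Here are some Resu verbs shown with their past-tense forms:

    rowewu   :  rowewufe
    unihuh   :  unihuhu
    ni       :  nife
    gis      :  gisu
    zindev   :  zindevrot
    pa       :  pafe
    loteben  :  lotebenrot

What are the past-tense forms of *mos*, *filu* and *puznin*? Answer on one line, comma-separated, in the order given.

mosu, filufe, puzninrot

The pattern is voicing of the final sound: -u when the stem ends in a voiceless consonant (*unihuh*, *gis*); -rot when the stem ends in a voiced consonant (*zindev*, *loteben*); -fe when the stem ends in a vowel (*rowewu*, *ni*, *pa*).
The final sound of *mos* is /s/, which is a voiceless consonant, so the suffix is -u, giving *mosu*.
*filu*: final sound = /u/, a vowel → -fe → *filufe*.
The final sound of *puznin* is /n/, which is a voiced consonant, so the suffix is -rot, giving *puzninrot*.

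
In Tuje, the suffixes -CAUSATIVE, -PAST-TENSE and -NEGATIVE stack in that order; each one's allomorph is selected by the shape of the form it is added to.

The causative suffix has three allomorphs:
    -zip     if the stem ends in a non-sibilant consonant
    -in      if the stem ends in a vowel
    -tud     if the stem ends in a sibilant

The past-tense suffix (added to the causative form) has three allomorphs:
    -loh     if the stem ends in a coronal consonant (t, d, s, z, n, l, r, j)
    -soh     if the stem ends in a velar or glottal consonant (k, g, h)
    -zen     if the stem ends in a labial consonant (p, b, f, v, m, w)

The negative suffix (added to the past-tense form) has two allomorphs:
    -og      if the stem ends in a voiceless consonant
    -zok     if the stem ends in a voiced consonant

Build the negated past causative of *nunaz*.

*nunaz*: final sound = /z/, a sibilant → -tud → *nunaztud*.
The final consonant of the causative form *nunaztud* is /d/, which is coronal, so the past-tense suffix is -loh, giving *nunaztudloh*.
The final consonant of the past-tense form *nunaztudloh* is /h/, which is voiceless, so the negative suffix is -og, giving *nunaztudlohog*.

nunaztudlohog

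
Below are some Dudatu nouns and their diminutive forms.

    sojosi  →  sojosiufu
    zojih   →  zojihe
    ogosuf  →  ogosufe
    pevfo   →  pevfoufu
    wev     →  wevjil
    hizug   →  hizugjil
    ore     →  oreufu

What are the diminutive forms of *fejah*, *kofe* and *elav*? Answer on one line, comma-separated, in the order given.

fejahe, kofeufu, elavjil

The pattern is voicing of the final sound: -e when the stem ends in a voiceless consonant (*zojih*, *ogosuf*); -jil when the stem ends in a voiced consonant (*wev*, *hizug*); -ufu when the stem ends in a vowel (*sojosi*, *pevfo*, *ore*).
*fejah*: final sound = /h/, a voiceless consonant → -e → *fejahe*.
Since the final sound of *kofe* is /e/ (a vowel), it takes -ufu, giving *kofeufu*.
Since the final sound of *elav* is /v/ (a voiced consonant), it takes -jil, giving *elavjil*.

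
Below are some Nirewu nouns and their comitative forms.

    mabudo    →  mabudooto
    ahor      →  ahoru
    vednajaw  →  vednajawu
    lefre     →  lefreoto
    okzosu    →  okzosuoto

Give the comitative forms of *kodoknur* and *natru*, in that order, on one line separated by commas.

kodoknuru, natruoto

The alternation tracks the final sound of the stem — -u when the stem ends in a consonant (*ahor*, *vednajaw*); -oto when the stem ends in a vowel (*mabudo*, *lefre*, *okzosu*).
*kodoknur* — final sound /r/ (a consonant) → -u → *kodoknuru*.
*natru* — final sound /u/ (a vowel) → -oto → *natruoto*.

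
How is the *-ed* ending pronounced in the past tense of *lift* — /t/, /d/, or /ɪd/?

/ɪd/

The stem *lift* ends in /t/ or /d/.
The -ed suffix is realized as /ɪd/ after /t, d/; as /t/ after other voiceless consonants; and as /d/ after other voiced sounds.
So -ed on *lift* is pronounced /ɪd/.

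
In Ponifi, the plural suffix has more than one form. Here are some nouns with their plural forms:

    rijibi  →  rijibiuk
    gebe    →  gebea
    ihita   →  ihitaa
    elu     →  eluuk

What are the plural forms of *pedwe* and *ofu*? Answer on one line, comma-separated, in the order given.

pedwea, ofuuk

The pattern is height harmony: -uk when the last vowel of the stem is a high vowel (*rijibi*, *elu*); -a when the last vowel of the stem is a non-high vowel (*gebe*, *ihita*).
The last vowel of *pedwe* is /e/, which is a non-high vowel, so the suffix is -a, giving *pedwea*.
*ofu* — last vowel /u/ (a high vowel) → -uk → *ofuuk*.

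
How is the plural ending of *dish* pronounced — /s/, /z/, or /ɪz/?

The stem *dish* ends in a sibilant (/s, z, ʃ, ʒ, tʃ, dʒ/).
The plural suffix surfaces as /ɪz/ after sibilants, /s/ after other voiceless consonants, and /z/ after other voiced sounds.
So the plural -s on *dish* is pronounced /ɪz/.

/ɪz/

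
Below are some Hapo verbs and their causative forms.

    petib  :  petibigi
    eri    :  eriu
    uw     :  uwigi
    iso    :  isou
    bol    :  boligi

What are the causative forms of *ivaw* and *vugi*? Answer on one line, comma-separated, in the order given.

ivawigi, vugiu

The alternation tracks the final sound of the stem — -igi when the stem ends in a consonant (*petib*, *uw*, *bol*); -u when the stem ends in a vowel (*eri*, *iso*).
The final sound of *ivaw* is /w/, which is a consonant, so the suffix is -igi, giving *ivawigi*.
*vugi* — final sound /i/ (a vowel) → -u → *vugiu*.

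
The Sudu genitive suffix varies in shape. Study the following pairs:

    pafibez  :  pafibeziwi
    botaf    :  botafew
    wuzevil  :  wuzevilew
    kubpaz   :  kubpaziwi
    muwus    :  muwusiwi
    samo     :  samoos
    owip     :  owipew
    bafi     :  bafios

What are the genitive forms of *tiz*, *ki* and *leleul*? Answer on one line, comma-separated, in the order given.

tiziwi, kios, leleulew

Looking at the final sound of each stem: -iwi when the stem ends in a sibilant (*pafibez*, *kubpaz*, *muwus*); -ew when the stem ends in a non-sibilant consonant (*botaf*, *wuzevil*, *owip*); -os when the stem ends in a vowel (*samo*, *bafi*).
The final sound of *tiz* is /z/, which is a sibilant, so the suffix is -iwi, giving *tiziwi*.
*ki* — final sound /i/ (a vowel) → -os → *kios*.
The final sound of *leleul* is /l/, which is a non-sibilant consonant, so the suffix is -ew, giving *leleulew*.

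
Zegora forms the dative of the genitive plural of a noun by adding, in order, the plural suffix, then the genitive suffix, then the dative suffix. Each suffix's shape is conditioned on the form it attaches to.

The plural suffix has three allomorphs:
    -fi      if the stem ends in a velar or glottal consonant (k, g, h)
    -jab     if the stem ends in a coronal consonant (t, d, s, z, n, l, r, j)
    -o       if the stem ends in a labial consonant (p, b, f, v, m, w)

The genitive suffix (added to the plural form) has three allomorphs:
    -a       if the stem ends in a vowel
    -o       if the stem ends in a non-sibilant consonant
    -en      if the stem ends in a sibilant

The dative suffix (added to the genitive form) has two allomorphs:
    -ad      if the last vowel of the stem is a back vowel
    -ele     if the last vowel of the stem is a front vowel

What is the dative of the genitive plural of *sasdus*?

sasdusjaboad

The final consonant of *sasdus* is /s/, which is coronal, so the plural suffix is -jab, giving *sasdusjab*.
Since the final sound of the plural form *sasdusjab* is /b/ (a non-sibilant consonant), it takes -o, giving *sasdusjabo*.
The genitive form *sasdusjabo* — last vowel /o/ (a back vowel) → -ad → *sasdusjaboad*.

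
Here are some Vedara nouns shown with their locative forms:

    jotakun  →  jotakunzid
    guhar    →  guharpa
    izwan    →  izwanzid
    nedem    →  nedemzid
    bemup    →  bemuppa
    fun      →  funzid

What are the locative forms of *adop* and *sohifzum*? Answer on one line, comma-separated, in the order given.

The suffix is conditioned by the final consonant: -zid when the stem ends in a nasal (*jotakun*, *izwan*, *nedem*, *fun*); -pa when the stem ends in a non-nasal consonant (*guhar*, *bemup*).
*adop*: final consonant = /p/, non-nasal → -pa → *adoppa*.
*sohifzum*: final consonant = /m/, a nasal → -zid → *sohifzumzid*.

adoppa, sohifzumzid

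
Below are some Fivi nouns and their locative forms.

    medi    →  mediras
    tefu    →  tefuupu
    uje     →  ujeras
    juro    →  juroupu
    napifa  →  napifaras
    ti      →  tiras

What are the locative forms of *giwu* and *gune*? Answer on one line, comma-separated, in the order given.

Looking at the last vowel of each stem: -upu when the last vowel of the stem is a rounded vowel (*tefu*, *juro*); -ras when the last vowel of the stem is an unrounded vowel (*medi*, *uje*, *napifa*, *ti*).
The last vowel of *giwu* is /u/, which is a rounded vowel, so the suffix is -upu, giving *giwuupu*.
The last vowel of *gune* is /e/, which is an unrounded vowel, so the suffix is -ras, giving *guneras*.

giwuupu, guneras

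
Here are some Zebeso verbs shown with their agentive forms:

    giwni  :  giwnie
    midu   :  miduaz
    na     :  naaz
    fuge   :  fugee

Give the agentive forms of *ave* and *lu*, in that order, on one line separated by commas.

The suffix is conditioned by the last vowel: -e when the last vowel of the stem is a front vowel (*giwni*, *fuge*); -az when the last vowel of the stem is a back vowel (*midu*, *na*).
The last vowel of *ave* is /e/, which is a front vowel, so the suffix is -e, giving *avee*.
*lu* — last vowel /u/ (a back vowel) → -az → *luaz*.

avee, luaz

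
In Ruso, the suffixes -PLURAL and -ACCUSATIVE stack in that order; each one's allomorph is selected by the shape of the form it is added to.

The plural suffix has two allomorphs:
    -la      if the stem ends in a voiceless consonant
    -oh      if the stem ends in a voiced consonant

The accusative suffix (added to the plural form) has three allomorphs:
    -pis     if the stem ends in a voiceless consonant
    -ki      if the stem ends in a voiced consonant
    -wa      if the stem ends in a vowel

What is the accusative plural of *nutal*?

The final consonant of *nutal* is /l/, which is voiced, so the plural suffix is -oh, giving *nutaloh*.
Since the final sound of the plural form *nutaloh* is /h/ (a voiceless consonant), it takes -pis, giving *nutalohpis*.

nutalohpis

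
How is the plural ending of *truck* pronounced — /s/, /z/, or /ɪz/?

/s/

The stem *truck* ends in a voiceless non-sibilant consonant.
The plural suffix surfaces as /ɪz/ after sibilants, /s/ after other voiceless consonants, and /z/ after other voiced sounds.
So the plural -s on *truck* is pronounced /s/.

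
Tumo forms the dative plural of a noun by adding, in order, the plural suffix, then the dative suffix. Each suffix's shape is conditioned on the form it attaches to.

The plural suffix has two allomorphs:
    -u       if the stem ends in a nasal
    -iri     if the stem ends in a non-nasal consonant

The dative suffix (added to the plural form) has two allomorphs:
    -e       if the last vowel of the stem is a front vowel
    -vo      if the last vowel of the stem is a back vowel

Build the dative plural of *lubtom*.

*lubtom*: final consonant = /m/, a nasal → -u → *lubtomu*.
The last vowel of the plural form *lubtomu* is /u/, which is a back vowel, so the dative suffix is -vo, giving *lubtomuvo*.

lubtomuvo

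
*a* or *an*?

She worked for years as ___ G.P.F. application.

The indefinite article is chosen by the initial *sound* of the following word, not its spelling.
The initialism *G.P.F.* is read letter by letter; the first letter, G, is pronounced /dʒiː/, which begins with a consonant sound.
So the article is *a*: She worked for years as a G.P.F. application.

a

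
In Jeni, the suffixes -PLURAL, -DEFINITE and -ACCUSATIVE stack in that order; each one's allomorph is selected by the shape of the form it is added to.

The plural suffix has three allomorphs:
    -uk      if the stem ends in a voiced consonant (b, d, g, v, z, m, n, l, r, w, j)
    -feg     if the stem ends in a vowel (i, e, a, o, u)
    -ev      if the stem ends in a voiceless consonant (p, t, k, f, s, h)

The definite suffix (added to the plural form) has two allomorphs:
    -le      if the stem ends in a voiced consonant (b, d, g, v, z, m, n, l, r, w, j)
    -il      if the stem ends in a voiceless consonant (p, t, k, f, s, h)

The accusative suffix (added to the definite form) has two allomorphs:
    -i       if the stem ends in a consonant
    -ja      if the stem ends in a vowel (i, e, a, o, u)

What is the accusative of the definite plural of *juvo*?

juvofegleja

Since the final sound of *juvo* is /o/ (a vowel), it takes -feg, giving *juvofeg*.
The plural form *juvofeg* — final consonant /g/ (voiced) → -le → *juvofegle*.
The definite form *juvofegle*: final sound = /e/, a vowel → -ja → *juvofegleja*.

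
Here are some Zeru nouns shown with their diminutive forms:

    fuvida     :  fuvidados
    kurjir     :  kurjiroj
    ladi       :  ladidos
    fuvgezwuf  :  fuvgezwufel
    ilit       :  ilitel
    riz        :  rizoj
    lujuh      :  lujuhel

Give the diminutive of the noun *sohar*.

soharoj

Looking at the final sound of each stem: -el when the stem ends in a voiceless consonant (*fuvgezwuf*, *ilit*, *lujuh*); -oj when the stem ends in a voiced consonant (*kurjir*, *riz*); -dos when the stem ends in a vowel (*fuvida*, *ladi*).
The final sound of *sohar* is /r/, which is a voiced consonant, so the suffix is -oj, giving *soharoj*.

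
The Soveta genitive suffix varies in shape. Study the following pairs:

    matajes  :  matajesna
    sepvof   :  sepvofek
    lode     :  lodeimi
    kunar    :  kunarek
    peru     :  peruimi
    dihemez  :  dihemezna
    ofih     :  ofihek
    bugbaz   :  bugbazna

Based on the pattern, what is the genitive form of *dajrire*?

dajrireimi

The alternation tracks the final sound of the stem — -na when the stem ends in a sibilant (*matajes*, *dihemez*, *bugbaz*); -ek when the stem ends in a non-sibilant consonant (*sepvof*, *kunar*, *ofih*); -imi when the stem ends in a vowel (*lode*, *peru*).
The final sound of *dajrire* is /e/, which is a vowel, so the suffix is -imi, giving *dajrireimi*.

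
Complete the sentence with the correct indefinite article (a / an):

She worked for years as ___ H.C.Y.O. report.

The indefinite article is chosen by the initial *sound* of the following word, not its spelling.
The initialism *H.C.Y.O.* is read letter by letter; the first letter, H, is pronounced /eɪtʃ/, which begins with a vowel sound.
So the article is *an*: She worked for years as an H.C.Y.O. report.

an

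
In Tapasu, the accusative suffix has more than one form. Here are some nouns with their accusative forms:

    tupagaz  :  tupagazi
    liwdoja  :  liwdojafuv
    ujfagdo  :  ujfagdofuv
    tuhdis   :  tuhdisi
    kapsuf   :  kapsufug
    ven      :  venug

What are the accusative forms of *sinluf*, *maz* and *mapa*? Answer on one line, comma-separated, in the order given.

Looking at the final sound of each stem: -i when the stem ends in a sibilant (*tupagaz*, *tuhdis*); -ug when the stem ends in a non-sibilant consonant (*kapsuf*, *ven*); -fuv when the stem ends in a vowel (*liwdoja*, *ujfagdo*).
*sinluf*: final sound = /f/, a non-sibilant consonant → -ug → *sinlufug*.
The final sound of *maz* is /z/, which is a sibilant, so the suffix is -i, giving *mazi*.
*mapa* — final sound /a/ (a vowel) → -fuv → *mapafuv*.

sinlufug, mazi, mapafuv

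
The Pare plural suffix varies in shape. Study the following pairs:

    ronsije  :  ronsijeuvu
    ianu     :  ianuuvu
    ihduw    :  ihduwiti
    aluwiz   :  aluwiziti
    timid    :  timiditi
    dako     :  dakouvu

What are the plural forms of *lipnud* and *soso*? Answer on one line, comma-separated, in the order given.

lipnuditi, sosouvu

The suffix is conditioned by the final sound: -iti when the stem ends in a consonant (*ihduw*, *aluwiz*, *timid*); -uvu when the stem ends in a vowel (*ronsije*, *ianu*, *dako*).
Since the final sound of *lipnud* is /d/ (a consonant), it takes -iti, giving *lipnuditi*.
*soso*: final sound = /o/, a vowel → -uvu → *sosouvu*.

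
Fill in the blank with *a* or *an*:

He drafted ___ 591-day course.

The indefinite article is chosen by the initial *sound* of the following word, not its spelling.
The number *591* is spoken "five hundred …", beginning with /faɪv/ — a consonant sound.
So the article is *a*: He drafted a 591-day course.

a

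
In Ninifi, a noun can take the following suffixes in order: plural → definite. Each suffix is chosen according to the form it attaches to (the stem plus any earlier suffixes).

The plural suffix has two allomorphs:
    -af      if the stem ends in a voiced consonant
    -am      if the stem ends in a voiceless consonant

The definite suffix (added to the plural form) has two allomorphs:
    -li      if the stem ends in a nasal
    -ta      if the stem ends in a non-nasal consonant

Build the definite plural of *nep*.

*nep*: final consonant = /p/, voiceless → -am → *nepam*.
The final consonant of the plural form *nepam* is /m/, which is a nasal, so the definite suffix is -li, giving *nepamli*.

nepamli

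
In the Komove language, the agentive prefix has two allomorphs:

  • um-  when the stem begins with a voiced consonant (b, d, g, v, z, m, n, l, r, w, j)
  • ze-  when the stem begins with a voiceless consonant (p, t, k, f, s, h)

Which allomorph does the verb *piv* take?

Since the first consonant of *piv* is /p/ (voiceless), it takes ze-.

ze-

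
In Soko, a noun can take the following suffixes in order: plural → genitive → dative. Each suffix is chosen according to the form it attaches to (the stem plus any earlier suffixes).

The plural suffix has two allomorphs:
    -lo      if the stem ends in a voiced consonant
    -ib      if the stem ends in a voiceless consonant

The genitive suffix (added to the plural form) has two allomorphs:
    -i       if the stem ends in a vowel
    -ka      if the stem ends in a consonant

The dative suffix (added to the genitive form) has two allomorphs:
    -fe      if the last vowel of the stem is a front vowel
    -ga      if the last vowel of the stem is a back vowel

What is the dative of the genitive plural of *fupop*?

*fupop* — final consonant /p/ (voiceless) → -ib → *fupopib*.
The final sound of the plural form *fupopib* is /b/, which is a consonant, so the genitive suffix is -ka, giving *fupopibka*.
The last vowel of the genitive form *fupopibka* is /a/, which is a back vowel, so the dative suffix is -ga, giving *fupopibkaga*.

fupopibkaga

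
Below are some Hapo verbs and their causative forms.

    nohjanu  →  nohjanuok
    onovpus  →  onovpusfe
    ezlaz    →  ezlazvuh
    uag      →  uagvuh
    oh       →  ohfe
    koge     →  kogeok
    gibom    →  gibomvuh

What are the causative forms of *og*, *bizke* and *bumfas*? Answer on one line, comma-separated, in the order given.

ogvuh, bizkeok, bumfasfe

The pattern is voicing of the final sound: -fe when the stem ends in a voiceless consonant (*onovpus*, *oh*); -vuh when the stem ends in a voiced consonant (*ezlaz*, *uag*, *gibom*); -ok when the stem ends in a vowel (*nohjanu*, *koge*).
Since the final sound of *og* is /g/ (a voiced consonant), it takes -vuh, giving *ogvuh*.
*bizke*: final sound = /e/, a vowel → -ok → *bizkeok*.
*bumfas*: final sound = /s/, a voiceless consonant → -fe → *bumfasfe*.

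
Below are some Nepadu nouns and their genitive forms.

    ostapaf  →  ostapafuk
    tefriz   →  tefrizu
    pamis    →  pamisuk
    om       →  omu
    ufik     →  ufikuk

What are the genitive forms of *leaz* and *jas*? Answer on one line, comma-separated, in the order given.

Looking at the final consonant of each stem: -uk when the stem ends in a voiceless consonant (*ostapaf*, *pamis*, *ufik*); -u when the stem ends in a voiced consonant (*tefriz*, *om*).
*leaz*: final consonant = /z/, voiced → -u → *leazu*.
*jas* — final consonant /s/ (voiceless) → -uk → *jasuk*.

leazu, jasuk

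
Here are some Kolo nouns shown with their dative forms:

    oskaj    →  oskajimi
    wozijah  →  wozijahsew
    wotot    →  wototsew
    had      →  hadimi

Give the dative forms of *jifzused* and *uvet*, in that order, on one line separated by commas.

The alternation tracks the final consonant of the stem — -sew when the stem ends in a voiceless consonant (*wozijah*, *wotot*); -imi when the stem ends in a voiced consonant (*oskaj*, *had*).
*jifzused*: final consonant = /d/, voiced → -imi → *jifzusedimi*.
*uvet*: final consonant = /t/, voiceless → -sew → *uvetsew*.

jifzusedimi, uvetsew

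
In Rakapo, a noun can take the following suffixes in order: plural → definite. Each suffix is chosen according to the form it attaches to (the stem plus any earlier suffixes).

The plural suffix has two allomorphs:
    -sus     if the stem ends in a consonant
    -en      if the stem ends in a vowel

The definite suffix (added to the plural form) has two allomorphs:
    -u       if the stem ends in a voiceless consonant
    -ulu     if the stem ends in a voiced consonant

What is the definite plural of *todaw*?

todawsusu

The final sound of *todaw* is /w/, which is a consonant, so the plural suffix is -sus, giving *todawsus*.
The plural form *todawsus* — final consonant /s/ (voiceless) → -u → *todawsusu*.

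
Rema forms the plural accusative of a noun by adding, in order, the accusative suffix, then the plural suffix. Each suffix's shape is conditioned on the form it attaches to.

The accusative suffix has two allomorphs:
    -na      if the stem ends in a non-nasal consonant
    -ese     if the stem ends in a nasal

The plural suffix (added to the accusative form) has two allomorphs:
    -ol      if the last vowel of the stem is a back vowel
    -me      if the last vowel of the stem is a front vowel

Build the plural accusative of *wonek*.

The final consonant of *wonek* is /k/, which is non-nasal, so the accusative suffix is -na, giving *wonekna*.
The last vowel of the accusative form *wonekna* is /a/, which is a back vowel, so the plural suffix is -ol, giving *woneknaol*.

woneknaol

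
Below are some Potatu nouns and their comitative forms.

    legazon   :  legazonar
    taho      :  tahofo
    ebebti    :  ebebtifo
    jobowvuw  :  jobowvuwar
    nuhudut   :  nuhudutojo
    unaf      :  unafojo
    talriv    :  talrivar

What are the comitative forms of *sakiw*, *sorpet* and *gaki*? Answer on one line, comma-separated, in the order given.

sakiwar, sorpetojo, gakifo

The suffix is conditioned by the final sound: -ojo when the stem ends in a voiceless consonant (*nuhudut*, *unaf*); -ar when the stem ends in a voiced consonant (*legazon*, *jobowvuw*, *talriv*); -fo when the stem ends in a vowel (*taho*, *ebebti*).
*sakiw*: final sound = /w/, a voiced consonant → -ar → *sakiwar*.
Since the final sound of *sorpet* is /t/ (a voiceless consonant), it takes -ojo, giving *sorpetojo*.
*gaki* — final sound /i/ (a vowel) → -fo → *gakifo*.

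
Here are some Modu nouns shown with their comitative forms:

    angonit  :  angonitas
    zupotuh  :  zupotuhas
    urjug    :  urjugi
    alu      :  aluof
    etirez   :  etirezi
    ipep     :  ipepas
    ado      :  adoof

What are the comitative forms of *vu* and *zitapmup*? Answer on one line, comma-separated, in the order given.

vuof, zitapmupas

Looking at the final sound of each stem: -as when the stem ends in a voiceless consonant (*angonit*, *zupotuh*, *ipep*); -i when the stem ends in a voiced consonant (*urjug*, *etirez*); -of when the stem ends in a vowel (*alu*, *ado*).
The final sound of *vu* is /u/, which is a vowel, so the suffix is -of, giving *vuof*.
*zitapmup* — final sound /p/ (a voiceless consonant) → -as → *zitapmupas*.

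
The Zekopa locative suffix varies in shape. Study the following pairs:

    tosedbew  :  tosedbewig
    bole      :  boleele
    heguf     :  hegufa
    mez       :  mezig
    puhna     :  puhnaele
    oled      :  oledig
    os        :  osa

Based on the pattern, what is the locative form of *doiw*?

doiwig

Looking at the final sound of each stem: -a when the stem ends in a voiceless consonant (*heguf*, *os*); -ig when the stem ends in a voiced consonant (*tosedbew*, *mez*, *oled*); -ele when the stem ends in a vowel (*bole*, *puhna*).
*doiw*: final sound = /w/, a voiced consonant → -ig → *doiwig*.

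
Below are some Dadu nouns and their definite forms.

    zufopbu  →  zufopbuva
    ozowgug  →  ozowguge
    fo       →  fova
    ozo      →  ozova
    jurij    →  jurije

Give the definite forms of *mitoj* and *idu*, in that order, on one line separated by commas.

The pattern is consonant vs. vowel: -e when the stem ends in a consonant (*ozowgug*, *jurij*); -va when the stem ends in a vowel (*zufopbu*, *fo*, *ozo*).
The final sound of *mitoj* is /j/, which is a consonant, so the suffix is -e, giving *mitoje*.
*idu* — final sound /u/ (a vowel) → -va → *iduva*.

mitoje, iduva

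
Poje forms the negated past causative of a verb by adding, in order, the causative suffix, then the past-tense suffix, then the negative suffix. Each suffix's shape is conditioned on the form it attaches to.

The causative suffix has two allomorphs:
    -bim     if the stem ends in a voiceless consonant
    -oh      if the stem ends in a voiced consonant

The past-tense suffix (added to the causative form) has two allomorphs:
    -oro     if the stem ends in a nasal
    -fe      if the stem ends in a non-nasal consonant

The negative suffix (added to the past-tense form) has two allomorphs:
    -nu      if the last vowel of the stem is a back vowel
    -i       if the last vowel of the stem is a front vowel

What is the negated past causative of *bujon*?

bujonohfei

Since the final consonant of *bujon* is /n/ (voiced), it takes -oh, giving *bujonoh*.
The final consonant of the causative form *bujonoh* is /h/, which is non-nasal, so the past-tense suffix is -fe, giving *bujonohfe*.
The past-tense form *bujonohfe* — last vowel /e/ (a front vowel) → -i → *bujonohfei*.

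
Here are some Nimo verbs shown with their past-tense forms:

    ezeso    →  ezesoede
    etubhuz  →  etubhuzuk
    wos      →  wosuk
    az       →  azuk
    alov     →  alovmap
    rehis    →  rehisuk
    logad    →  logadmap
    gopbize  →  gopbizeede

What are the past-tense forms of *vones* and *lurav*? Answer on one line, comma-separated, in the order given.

The pattern is sibilance of the final sound: -uk when the stem ends in a sibilant (*etubhuz*, *wos*, *az*, *rehis*); -map when the stem ends in a non-sibilant consonant (*alov*, *logad*); -ede when the stem ends in a vowel (*ezeso*, *gopbize*).
*vones*: final sound = /s/, a sibilant → -uk → *vonesuk*.
*lurav* — final sound /v/ (a non-sibilant consonant) → -map → *luravmap*.

vonesuk, luravmap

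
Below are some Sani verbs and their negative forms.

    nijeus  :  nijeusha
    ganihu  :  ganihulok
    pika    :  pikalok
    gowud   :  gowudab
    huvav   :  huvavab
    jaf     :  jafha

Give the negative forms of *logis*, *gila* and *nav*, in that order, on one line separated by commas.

logisha, gilalok, navab

The suffix is conditioned by the final sound: -ha when the stem ends in a voiceless consonant (*nijeus*, *jaf*); -ab when the stem ends in a voiced consonant (*gowud*, *huvav*); -lok when the stem ends in a vowel (*ganihu*, *pika*).
The final sound of *logis* is /s/, which is a voiceless consonant, so the suffix is -ha, giving *logisha*.
*gila*: final sound = /a/, a vowel → -lok → *gilalok*.
The final sound of *nav* is /v/, which is a voiced consonant, so the suffix is -ab, giving *navab*.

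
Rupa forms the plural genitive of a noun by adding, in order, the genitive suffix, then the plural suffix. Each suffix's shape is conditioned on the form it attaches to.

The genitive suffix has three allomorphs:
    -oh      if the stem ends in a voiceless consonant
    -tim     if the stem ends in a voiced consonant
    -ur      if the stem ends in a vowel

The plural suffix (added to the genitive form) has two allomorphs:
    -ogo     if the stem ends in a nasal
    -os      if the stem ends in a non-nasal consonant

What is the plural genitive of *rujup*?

rujupohos

Since the final sound of *rujup* is /p/ (a voiceless consonant), it takes -oh, giving *rujupoh*.
Since the final consonant of the genitive form *rujupoh* is /h/ (non-nasal), it takes -os, giving *rujupohos*.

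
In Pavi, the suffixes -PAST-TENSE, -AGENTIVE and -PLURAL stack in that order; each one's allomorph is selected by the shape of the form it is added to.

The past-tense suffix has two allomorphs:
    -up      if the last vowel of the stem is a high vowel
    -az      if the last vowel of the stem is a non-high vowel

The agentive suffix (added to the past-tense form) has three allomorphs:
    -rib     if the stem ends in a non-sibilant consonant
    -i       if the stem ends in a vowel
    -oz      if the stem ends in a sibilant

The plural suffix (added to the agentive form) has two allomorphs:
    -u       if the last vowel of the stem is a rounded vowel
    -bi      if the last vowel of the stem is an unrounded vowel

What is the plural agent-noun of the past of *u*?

uupribbi

The last vowel of *u* is /u/, which is a high vowel, so the past-tense suffix is -up, giving *uup*.
Since the final sound of the past-tense form *uup* is /p/ (a non-sibilant consonant), it takes -rib, giving *uuprib*.
The agentive form *uuprib*: last vowel = /i/, an unrounded vowel → -bi → *uupribbi*.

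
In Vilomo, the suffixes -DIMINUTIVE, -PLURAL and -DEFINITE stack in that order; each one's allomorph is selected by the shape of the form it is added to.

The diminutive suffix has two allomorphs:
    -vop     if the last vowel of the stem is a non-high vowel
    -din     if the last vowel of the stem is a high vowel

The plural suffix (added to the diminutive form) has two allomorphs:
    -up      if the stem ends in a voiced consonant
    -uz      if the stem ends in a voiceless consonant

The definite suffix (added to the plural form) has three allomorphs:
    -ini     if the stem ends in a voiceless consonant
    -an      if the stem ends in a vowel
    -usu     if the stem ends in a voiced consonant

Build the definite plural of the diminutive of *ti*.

tidinupini

*ti* — last vowel /i/ (a high vowel) → -din → *tidin*.
Since the final consonant of the diminutive form *tidin* is /n/ (voiced), it takes -up, giving *tidinup*.
The plural form *tidinup* — final sound /p/ (a voiceless consonant) → -ini → *tidinupini*.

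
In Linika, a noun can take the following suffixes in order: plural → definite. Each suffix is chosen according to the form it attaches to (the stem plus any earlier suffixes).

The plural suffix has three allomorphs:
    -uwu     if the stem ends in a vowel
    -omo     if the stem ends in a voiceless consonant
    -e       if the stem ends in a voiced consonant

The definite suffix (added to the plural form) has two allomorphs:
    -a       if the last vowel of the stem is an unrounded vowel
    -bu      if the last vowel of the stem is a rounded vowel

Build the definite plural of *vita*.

vitauwubu

The final sound of *vita* is /a/, which is a vowel, so the plural suffix is -uwu, giving *vitauwu*.
The plural form *vitauwu*: last vowel = /u/, a rounded vowel → -bu → *vitauwubu*.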